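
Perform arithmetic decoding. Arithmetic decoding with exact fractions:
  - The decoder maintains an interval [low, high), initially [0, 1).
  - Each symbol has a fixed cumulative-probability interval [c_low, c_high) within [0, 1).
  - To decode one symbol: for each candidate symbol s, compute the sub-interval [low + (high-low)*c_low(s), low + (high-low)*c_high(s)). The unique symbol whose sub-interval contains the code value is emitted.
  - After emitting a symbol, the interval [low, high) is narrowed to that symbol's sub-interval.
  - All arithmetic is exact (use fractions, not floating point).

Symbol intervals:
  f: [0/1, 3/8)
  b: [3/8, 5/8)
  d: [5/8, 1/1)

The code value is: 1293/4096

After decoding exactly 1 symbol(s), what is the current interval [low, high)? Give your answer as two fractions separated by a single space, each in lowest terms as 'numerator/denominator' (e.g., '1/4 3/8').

Answer: 0/1 3/8

Derivation:
Step 1: interval [0/1, 1/1), width = 1/1 - 0/1 = 1/1
  'f': [0/1 + 1/1*0/1, 0/1 + 1/1*3/8) = [0/1, 3/8) <- contains code 1293/4096
  'b': [0/1 + 1/1*3/8, 0/1 + 1/1*5/8) = [3/8, 5/8)
  'd': [0/1 + 1/1*5/8, 0/1 + 1/1*1/1) = [5/8, 1/1)
  emit 'f', narrow to [0/1, 3/8)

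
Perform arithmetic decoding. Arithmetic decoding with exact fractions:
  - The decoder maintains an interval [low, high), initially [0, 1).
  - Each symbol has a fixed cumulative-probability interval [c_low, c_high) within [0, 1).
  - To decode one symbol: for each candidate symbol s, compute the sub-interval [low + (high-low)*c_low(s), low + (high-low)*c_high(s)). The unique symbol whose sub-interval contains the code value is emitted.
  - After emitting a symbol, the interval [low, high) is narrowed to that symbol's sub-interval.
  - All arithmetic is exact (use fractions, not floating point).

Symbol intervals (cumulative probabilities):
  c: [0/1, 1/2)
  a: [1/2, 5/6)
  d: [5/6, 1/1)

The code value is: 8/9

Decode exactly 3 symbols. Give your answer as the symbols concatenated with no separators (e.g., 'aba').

Answer: dca

Derivation:
Step 1: interval [0/1, 1/1), width = 1/1 - 0/1 = 1/1
  'c': [0/1 + 1/1*0/1, 0/1 + 1/1*1/2) = [0/1, 1/2)
  'a': [0/1 + 1/1*1/2, 0/1 + 1/1*5/6) = [1/2, 5/6)
  'd': [0/1 + 1/1*5/6, 0/1 + 1/1*1/1) = [5/6, 1/1) <- contains code 8/9
  emit 'd', narrow to [5/6, 1/1)
Step 2: interval [5/6, 1/1), width = 1/1 - 5/6 = 1/6
  'c': [5/6 + 1/6*0/1, 5/6 + 1/6*1/2) = [5/6, 11/12) <- contains code 8/9
  'a': [5/6 + 1/6*1/2, 5/6 + 1/6*5/6) = [11/12, 35/36)
  'd': [5/6 + 1/6*5/6, 5/6 + 1/6*1/1) = [35/36, 1/1)
  emit 'c', narrow to [5/6, 11/12)
Step 3: interval [5/6, 11/12), width = 11/12 - 5/6 = 1/12
  'c': [5/6 + 1/12*0/1, 5/6 + 1/12*1/2) = [5/6, 7/8)
  'a': [5/6 + 1/12*1/2, 5/6 + 1/12*5/6) = [7/8, 65/72) <- contains code 8/9
  'd': [5/6 + 1/12*5/6, 5/6 + 1/12*1/1) = [65/72, 11/12)
  emit 'a', narrow to [7/8, 65/72)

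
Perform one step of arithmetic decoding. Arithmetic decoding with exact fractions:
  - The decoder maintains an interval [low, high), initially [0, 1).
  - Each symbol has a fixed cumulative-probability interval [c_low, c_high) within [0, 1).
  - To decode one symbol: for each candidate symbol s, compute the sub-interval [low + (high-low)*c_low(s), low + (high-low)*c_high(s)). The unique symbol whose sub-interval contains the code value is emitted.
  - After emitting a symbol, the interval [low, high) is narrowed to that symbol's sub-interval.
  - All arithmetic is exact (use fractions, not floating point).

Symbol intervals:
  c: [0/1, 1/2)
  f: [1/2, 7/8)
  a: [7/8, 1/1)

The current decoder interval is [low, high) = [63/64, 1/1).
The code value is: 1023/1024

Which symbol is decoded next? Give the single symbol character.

Answer: a

Derivation:
Interval width = high − low = 1/1 − 63/64 = 1/64
Scaled code = (code − low) / width = (1023/1024 − 63/64) / 1/64 = 15/16
  c: [0/1, 1/2) 
  f: [1/2, 7/8) 
  a: [7/8, 1/1) ← scaled code falls here ✓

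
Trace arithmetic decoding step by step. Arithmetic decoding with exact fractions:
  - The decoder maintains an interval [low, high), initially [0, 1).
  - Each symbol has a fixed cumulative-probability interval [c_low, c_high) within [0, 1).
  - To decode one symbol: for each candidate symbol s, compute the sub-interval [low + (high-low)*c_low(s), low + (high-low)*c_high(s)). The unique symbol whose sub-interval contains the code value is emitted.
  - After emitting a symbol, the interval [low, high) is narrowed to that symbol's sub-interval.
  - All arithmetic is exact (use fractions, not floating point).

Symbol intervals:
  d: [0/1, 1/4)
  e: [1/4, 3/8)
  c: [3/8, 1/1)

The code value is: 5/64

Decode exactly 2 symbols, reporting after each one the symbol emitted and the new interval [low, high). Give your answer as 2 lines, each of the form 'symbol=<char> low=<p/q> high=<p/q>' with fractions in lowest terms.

Step 1: interval [0/1, 1/1), width = 1/1 - 0/1 = 1/1
  'd': [0/1 + 1/1*0/1, 0/1 + 1/1*1/4) = [0/1, 1/4) <- contains code 5/64
  'e': [0/1 + 1/1*1/4, 0/1 + 1/1*3/8) = [1/4, 3/8)
  'c': [0/1 + 1/1*3/8, 0/1 + 1/1*1/1) = [3/8, 1/1)
  emit 'd', narrow to [0/1, 1/4)
Step 2: interval [0/1, 1/4), width = 1/4 - 0/1 = 1/4
  'd': [0/1 + 1/4*0/1, 0/1 + 1/4*1/4) = [0/1, 1/16)
  'e': [0/1 + 1/4*1/4, 0/1 + 1/4*3/8) = [1/16, 3/32) <- contains code 5/64
  'c': [0/1 + 1/4*3/8, 0/1 + 1/4*1/1) = [3/32, 1/4)
  emit 'e', narrow to [1/16, 3/32)

Answer: symbol=d low=0/1 high=1/4
symbol=e low=1/16 high=3/32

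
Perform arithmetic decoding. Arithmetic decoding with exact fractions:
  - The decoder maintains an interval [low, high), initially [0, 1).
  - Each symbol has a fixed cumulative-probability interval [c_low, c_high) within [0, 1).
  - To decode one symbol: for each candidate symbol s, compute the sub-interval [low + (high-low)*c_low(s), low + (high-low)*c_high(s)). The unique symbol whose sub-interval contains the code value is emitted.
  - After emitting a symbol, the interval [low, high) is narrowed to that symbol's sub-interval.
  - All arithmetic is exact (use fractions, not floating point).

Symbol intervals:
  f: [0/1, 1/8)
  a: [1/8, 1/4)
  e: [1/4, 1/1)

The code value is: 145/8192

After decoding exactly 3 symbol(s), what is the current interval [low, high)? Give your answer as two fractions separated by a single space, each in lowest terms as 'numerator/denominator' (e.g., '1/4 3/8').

Answer: 9/512 5/256

Derivation:
Step 1: interval [0/1, 1/1), width = 1/1 - 0/1 = 1/1
  'f': [0/1 + 1/1*0/1, 0/1 + 1/1*1/8) = [0/1, 1/8) <- contains code 145/8192
  'a': [0/1 + 1/1*1/8, 0/1 + 1/1*1/4) = [1/8, 1/4)
  'e': [0/1 + 1/1*1/4, 0/1 + 1/1*1/1) = [1/4, 1/1)
  emit 'f', narrow to [0/1, 1/8)
Step 2: interval [0/1, 1/8), width = 1/8 - 0/1 = 1/8
  'f': [0/1 + 1/8*0/1, 0/1 + 1/8*1/8) = [0/1, 1/64)
  'a': [0/1 + 1/8*1/8, 0/1 + 1/8*1/4) = [1/64, 1/32) <- contains code 145/8192
  'e': [0/1 + 1/8*1/4, 0/1 + 1/8*1/1) = [1/32, 1/8)
  emit 'a', narrow to [1/64, 1/32)
Step 3: interval [1/64, 1/32), width = 1/32 - 1/64 = 1/64
  'f': [1/64 + 1/64*0/1, 1/64 + 1/64*1/8) = [1/64, 9/512)
  'a': [1/64 + 1/64*1/8, 1/64 + 1/64*1/4) = [9/512, 5/256) <- contains code 145/8192
  'e': [1/64 + 1/64*1/4, 1/64 + 1/64*1/1) = [5/256, 1/32)
  emit 'a', narrow to [9/512, 5/256)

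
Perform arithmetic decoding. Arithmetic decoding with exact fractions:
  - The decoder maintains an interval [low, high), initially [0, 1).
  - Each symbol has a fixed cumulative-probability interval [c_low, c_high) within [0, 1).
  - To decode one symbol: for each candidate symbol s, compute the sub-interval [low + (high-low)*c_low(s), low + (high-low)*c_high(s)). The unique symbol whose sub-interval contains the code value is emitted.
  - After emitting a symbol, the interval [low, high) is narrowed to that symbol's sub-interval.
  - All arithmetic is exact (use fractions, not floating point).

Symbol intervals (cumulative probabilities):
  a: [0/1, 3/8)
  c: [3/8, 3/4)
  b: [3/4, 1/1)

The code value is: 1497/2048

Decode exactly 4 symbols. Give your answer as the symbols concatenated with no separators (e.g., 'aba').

Step 1: interval [0/1, 1/1), width = 1/1 - 0/1 = 1/1
  'a': [0/1 + 1/1*0/1, 0/1 + 1/1*3/8) = [0/1, 3/8)
  'c': [0/1 + 1/1*3/8, 0/1 + 1/1*3/4) = [3/8, 3/4) <- contains code 1497/2048
  'b': [0/1 + 1/1*3/4, 0/1 + 1/1*1/1) = [3/4, 1/1)
  emit 'c', narrow to [3/8, 3/4)
Step 2: interval [3/8, 3/4), width = 3/4 - 3/8 = 3/8
  'a': [3/8 + 3/8*0/1, 3/8 + 3/8*3/8) = [3/8, 33/64)
  'c': [3/8 + 3/8*3/8, 3/8 + 3/8*3/4) = [33/64, 21/32)
  'b': [3/8 + 3/8*3/4, 3/8 + 3/8*1/1) = [21/32, 3/4) <- contains code 1497/2048
  emit 'b', narrow to [21/32, 3/4)
Step 3: interval [21/32, 3/4), width = 3/4 - 21/32 = 3/32
  'a': [21/32 + 3/32*0/1, 21/32 + 3/32*3/8) = [21/32, 177/256)
  'c': [21/32 + 3/32*3/8, 21/32 + 3/32*3/4) = [177/256, 93/128)
  'b': [21/32 + 3/32*3/4, 21/32 + 3/32*1/1) = [93/128, 3/4) <- contains code 1497/2048
  emit 'b', narrow to [93/128, 3/4)
Step 4: interval [93/128, 3/4), width = 3/4 - 93/128 = 3/128
  'a': [93/128 + 3/128*0/1, 93/128 + 3/128*3/8) = [93/128, 753/1024) <- contains code 1497/2048
  'c': [93/128 + 3/128*3/8, 93/128 + 3/128*3/4) = [753/1024, 381/512)
  'b': [93/128 + 3/128*3/4, 93/128 + 3/128*1/1) = [381/512, 3/4)
  emit 'a', narrow to [93/128, 753/1024)

Answer: cbba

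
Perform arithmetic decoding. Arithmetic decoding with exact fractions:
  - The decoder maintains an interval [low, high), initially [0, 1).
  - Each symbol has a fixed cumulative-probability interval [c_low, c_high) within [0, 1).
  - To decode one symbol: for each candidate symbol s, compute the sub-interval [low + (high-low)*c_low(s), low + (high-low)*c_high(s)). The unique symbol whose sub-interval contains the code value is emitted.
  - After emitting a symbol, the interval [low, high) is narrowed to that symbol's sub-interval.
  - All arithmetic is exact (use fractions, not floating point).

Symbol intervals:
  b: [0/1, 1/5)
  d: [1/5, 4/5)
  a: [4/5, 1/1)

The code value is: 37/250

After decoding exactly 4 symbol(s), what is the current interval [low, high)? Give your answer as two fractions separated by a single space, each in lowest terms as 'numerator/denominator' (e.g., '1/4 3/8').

Step 1: interval [0/1, 1/1), width = 1/1 - 0/1 = 1/1
  'b': [0/1 + 1/1*0/1, 0/1 + 1/1*1/5) = [0/1, 1/5) <- contains code 37/250
  'd': [0/1 + 1/1*1/5, 0/1 + 1/1*4/5) = [1/5, 4/5)
  'a': [0/1 + 1/1*4/5, 0/1 + 1/1*1/1) = [4/5, 1/1)
  emit 'b', narrow to [0/1, 1/5)
Step 2: interval [0/1, 1/5), width = 1/5 - 0/1 = 1/5
  'b': [0/1 + 1/5*0/1, 0/1 + 1/5*1/5) = [0/1, 1/25)
  'd': [0/1 + 1/5*1/5, 0/1 + 1/5*4/5) = [1/25, 4/25) <- contains code 37/250
  'a': [0/1 + 1/5*4/5, 0/1 + 1/5*1/1) = [4/25, 1/5)
  emit 'd', narrow to [1/25, 4/25)
Step 3: interval [1/25, 4/25), width = 4/25 - 1/25 = 3/25
  'b': [1/25 + 3/25*0/1, 1/25 + 3/25*1/5) = [1/25, 8/125)
  'd': [1/25 + 3/25*1/5, 1/25 + 3/25*4/5) = [8/125, 17/125)
  'a': [1/25 + 3/25*4/5, 1/25 + 3/25*1/1) = [17/125, 4/25) <- contains code 37/250
  emit 'a', narrow to [17/125, 4/25)
Step 4: interval [17/125, 4/25), width = 4/25 - 17/125 = 3/125
  'b': [17/125 + 3/125*0/1, 17/125 + 3/125*1/5) = [17/125, 88/625)
  'd': [17/125 + 3/125*1/5, 17/125 + 3/125*4/5) = [88/625, 97/625) <- contains code 37/250
  'a': [17/125 + 3/125*4/5, 17/125 + 3/125*1/1) = [97/625, 4/25)
  emit 'd', narrow to [88/625, 97/625)

Answer: 88/625 97/625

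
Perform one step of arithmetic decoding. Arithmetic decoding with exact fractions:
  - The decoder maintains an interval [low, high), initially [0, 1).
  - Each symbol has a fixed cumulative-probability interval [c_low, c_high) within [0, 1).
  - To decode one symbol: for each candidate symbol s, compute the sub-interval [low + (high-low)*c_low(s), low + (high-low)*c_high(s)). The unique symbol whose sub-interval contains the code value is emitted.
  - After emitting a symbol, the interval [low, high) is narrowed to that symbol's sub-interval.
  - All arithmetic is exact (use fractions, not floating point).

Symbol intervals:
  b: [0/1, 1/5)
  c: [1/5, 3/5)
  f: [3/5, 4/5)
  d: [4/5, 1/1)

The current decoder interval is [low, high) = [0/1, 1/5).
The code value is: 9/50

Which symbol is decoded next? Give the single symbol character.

Answer: d

Derivation:
Interval width = high − low = 1/5 − 0/1 = 1/5
Scaled code = (code − low) / width = (9/50 − 0/1) / 1/5 = 9/10
  b: [0/1, 1/5) 
  c: [1/5, 3/5) 
  f: [3/5, 4/5) 
  d: [4/5, 1/1) ← scaled code falls here ✓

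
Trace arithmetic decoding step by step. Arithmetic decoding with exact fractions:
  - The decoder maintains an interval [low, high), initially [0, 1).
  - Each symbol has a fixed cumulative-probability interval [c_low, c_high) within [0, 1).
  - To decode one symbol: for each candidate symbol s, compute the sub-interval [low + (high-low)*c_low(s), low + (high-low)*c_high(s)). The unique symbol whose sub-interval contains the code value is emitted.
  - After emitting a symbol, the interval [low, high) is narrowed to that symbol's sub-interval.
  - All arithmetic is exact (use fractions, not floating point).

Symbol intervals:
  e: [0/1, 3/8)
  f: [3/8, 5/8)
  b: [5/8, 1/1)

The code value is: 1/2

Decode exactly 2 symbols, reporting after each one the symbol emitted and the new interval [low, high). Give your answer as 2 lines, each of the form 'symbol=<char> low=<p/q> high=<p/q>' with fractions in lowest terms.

Answer: symbol=f low=3/8 high=5/8
symbol=f low=15/32 high=17/32

Derivation:
Step 1: interval [0/1, 1/1), width = 1/1 - 0/1 = 1/1
  'e': [0/1 + 1/1*0/1, 0/1 + 1/1*3/8) = [0/1, 3/8)
  'f': [0/1 + 1/1*3/8, 0/1 + 1/1*5/8) = [3/8, 5/8) <- contains code 1/2
  'b': [0/1 + 1/1*5/8, 0/1 + 1/1*1/1) = [5/8, 1/1)
  emit 'f', narrow to [3/8, 5/8)
Step 2: interval [3/8, 5/8), width = 5/8 - 3/8 = 1/4
  'e': [3/8 + 1/4*0/1, 3/8 + 1/4*3/8) = [3/8, 15/32)
  'f': [3/8 + 1/4*3/8, 3/8 + 1/4*5/8) = [15/32, 17/32) <- contains code 1/2
  'b': [3/8 + 1/4*5/8, 3/8 + 1/4*1/1) = [17/32, 5/8)
  emit 'f', narrow to [15/32, 17/32)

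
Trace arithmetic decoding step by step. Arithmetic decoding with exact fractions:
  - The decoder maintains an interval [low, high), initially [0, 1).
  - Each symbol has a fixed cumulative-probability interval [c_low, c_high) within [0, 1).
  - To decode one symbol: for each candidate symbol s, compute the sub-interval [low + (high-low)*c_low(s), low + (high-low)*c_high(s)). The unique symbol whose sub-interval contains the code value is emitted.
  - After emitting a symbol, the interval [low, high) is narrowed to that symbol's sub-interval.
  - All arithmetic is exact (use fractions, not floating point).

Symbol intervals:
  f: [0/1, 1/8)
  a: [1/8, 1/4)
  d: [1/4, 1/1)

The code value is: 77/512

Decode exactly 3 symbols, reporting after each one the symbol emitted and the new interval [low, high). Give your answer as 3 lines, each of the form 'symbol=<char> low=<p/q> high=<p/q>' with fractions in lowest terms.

Step 1: interval [0/1, 1/1), width = 1/1 - 0/1 = 1/1
  'f': [0/1 + 1/1*0/1, 0/1 + 1/1*1/8) = [0/1, 1/8)
  'a': [0/1 + 1/1*1/8, 0/1 + 1/1*1/4) = [1/8, 1/4) <- contains code 77/512
  'd': [0/1 + 1/1*1/4, 0/1 + 1/1*1/1) = [1/4, 1/1)
  emit 'a', narrow to [1/8, 1/4)
Step 2: interval [1/8, 1/4), width = 1/4 - 1/8 = 1/8
  'f': [1/8 + 1/8*0/1, 1/8 + 1/8*1/8) = [1/8, 9/64)
  'a': [1/8 + 1/8*1/8, 1/8 + 1/8*1/4) = [9/64, 5/32) <- contains code 77/512
  'd': [1/8 + 1/8*1/4, 1/8 + 1/8*1/1) = [5/32, 1/4)
  emit 'a', narrow to [9/64, 5/32)
Step 3: interval [9/64, 5/32), width = 5/32 - 9/64 = 1/64
  'f': [9/64 + 1/64*0/1, 9/64 + 1/64*1/8) = [9/64, 73/512)
  'a': [9/64 + 1/64*1/8, 9/64 + 1/64*1/4) = [73/512, 37/256)
  'd': [9/64 + 1/64*1/4, 9/64 + 1/64*1/1) = [37/256, 5/32) <- contains code 77/512
  emit 'd', narrow to [37/256, 5/32)

Answer: symbol=a low=1/8 high=1/4
symbol=a low=9/64 high=5/32
symbol=d low=37/256 high=5/32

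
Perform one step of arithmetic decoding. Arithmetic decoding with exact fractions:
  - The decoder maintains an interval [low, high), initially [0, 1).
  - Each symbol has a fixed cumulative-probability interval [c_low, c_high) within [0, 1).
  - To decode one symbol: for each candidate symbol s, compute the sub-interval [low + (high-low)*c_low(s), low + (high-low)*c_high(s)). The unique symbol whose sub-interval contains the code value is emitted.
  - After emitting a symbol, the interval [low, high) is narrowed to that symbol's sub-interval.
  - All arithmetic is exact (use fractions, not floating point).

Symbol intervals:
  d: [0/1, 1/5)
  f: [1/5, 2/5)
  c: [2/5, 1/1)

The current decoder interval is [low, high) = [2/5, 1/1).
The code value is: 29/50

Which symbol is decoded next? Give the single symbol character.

Interval width = high − low = 1/1 − 2/5 = 3/5
Scaled code = (code − low) / width = (29/50 − 2/5) / 3/5 = 3/10
  d: [0/1, 1/5) 
  f: [1/5, 2/5) ← scaled code falls here ✓
  c: [2/5, 1/1) 

Answer: f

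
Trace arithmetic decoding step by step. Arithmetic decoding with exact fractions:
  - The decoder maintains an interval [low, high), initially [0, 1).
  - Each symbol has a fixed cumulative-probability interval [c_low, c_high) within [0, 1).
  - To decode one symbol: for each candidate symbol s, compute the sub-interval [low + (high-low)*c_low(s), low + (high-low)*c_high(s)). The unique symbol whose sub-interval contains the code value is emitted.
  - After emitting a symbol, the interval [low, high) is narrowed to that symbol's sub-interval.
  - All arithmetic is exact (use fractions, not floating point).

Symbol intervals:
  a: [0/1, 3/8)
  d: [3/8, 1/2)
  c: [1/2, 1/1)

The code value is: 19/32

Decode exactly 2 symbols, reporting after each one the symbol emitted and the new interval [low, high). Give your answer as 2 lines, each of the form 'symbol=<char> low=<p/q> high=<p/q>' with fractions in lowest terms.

Answer: symbol=c low=1/2 high=1/1
symbol=a low=1/2 high=11/16

Derivation:
Step 1: interval [0/1, 1/1), width = 1/1 - 0/1 = 1/1
  'a': [0/1 + 1/1*0/1, 0/1 + 1/1*3/8) = [0/1, 3/8)
  'd': [0/1 + 1/1*3/8, 0/1 + 1/1*1/2) = [3/8, 1/2)
  'c': [0/1 + 1/1*1/2, 0/1 + 1/1*1/1) = [1/2, 1/1) <- contains code 19/32
  emit 'c', narrow to [1/2, 1/1)
Step 2: interval [1/2, 1/1), width = 1/1 - 1/2 = 1/2
  'a': [1/2 + 1/2*0/1, 1/2 + 1/2*3/8) = [1/2, 11/16) <- contains code 19/32
  'd': [1/2 + 1/2*3/8, 1/2 + 1/2*1/2) = [11/16, 3/4)
  'c': [1/2 + 1/2*1/2, 1/2 + 1/2*1/1) = [3/4, 1/1)
  emit 'a', narrow to [1/2, 11/16)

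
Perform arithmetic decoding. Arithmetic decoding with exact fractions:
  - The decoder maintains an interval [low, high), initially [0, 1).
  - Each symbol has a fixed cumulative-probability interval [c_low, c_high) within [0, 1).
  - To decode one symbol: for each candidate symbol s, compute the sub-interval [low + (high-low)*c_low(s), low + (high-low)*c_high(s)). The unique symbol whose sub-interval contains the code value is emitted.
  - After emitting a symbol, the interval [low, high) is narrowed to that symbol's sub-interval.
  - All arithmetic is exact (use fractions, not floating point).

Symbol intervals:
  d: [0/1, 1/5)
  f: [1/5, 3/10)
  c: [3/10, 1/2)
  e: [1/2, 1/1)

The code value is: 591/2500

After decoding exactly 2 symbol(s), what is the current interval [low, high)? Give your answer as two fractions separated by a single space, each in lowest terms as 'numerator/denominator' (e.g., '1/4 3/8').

Answer: 23/100 1/4

Derivation:
Step 1: interval [0/1, 1/1), width = 1/1 - 0/1 = 1/1
  'd': [0/1 + 1/1*0/1, 0/1 + 1/1*1/5) = [0/1, 1/5)
  'f': [0/1 + 1/1*1/5, 0/1 + 1/1*3/10) = [1/5, 3/10) <- contains code 591/2500
  'c': [0/1 + 1/1*3/10, 0/1 + 1/1*1/2) = [3/10, 1/2)
  'e': [0/1 + 1/1*1/2, 0/1 + 1/1*1/1) = [1/2, 1/1)
  emit 'f', narrow to [1/5, 3/10)
Step 2: interval [1/5, 3/10), width = 3/10 - 1/5 = 1/10
  'd': [1/5 + 1/10*0/1, 1/5 + 1/10*1/5) = [1/5, 11/50)
  'f': [1/5 + 1/10*1/5, 1/5 + 1/10*3/10) = [11/50, 23/100)
  'c': [1/5 + 1/10*3/10, 1/5 + 1/10*1/2) = [23/100, 1/4) <- contains code 591/2500
  'e': [1/5 + 1/10*1/2, 1/5 + 1/10*1/1) = [1/4, 3/10)
  emit 'c', narrow to [23/100, 1/4)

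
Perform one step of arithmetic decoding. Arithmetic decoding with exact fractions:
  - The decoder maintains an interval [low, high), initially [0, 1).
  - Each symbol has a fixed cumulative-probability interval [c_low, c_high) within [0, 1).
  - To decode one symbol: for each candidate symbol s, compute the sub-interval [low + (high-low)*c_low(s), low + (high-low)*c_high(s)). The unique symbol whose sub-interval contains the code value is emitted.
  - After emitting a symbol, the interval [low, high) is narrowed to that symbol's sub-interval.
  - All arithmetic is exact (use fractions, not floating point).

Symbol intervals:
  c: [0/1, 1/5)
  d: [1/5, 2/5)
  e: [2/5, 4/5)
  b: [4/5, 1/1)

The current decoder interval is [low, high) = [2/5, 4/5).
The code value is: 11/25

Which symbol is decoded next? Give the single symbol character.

Interval width = high − low = 4/5 − 2/5 = 2/5
Scaled code = (code − low) / width = (11/25 − 2/5) / 2/5 = 1/10
  c: [0/1, 1/5) ← scaled code falls here ✓
  d: [1/5, 2/5) 
  e: [2/5, 4/5) 
  b: [4/5, 1/1) 

Answer: c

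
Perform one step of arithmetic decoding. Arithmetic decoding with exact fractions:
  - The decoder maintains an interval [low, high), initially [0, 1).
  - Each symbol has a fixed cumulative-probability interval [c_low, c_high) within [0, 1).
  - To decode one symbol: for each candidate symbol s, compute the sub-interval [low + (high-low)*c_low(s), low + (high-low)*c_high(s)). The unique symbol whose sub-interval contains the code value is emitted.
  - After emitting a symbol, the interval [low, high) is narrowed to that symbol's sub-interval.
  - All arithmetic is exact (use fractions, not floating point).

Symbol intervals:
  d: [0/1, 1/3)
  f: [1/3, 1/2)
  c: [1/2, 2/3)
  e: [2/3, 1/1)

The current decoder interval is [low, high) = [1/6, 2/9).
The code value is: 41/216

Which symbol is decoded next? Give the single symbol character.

Answer: f

Derivation:
Interval width = high − low = 2/9 − 1/6 = 1/18
Scaled code = (code − low) / width = (41/216 − 1/6) / 1/18 = 5/12
  d: [0/1, 1/3) 
  f: [1/3, 1/2) ← scaled code falls here ✓
  c: [1/2, 2/3) 
  e: [2/3, 1/1) 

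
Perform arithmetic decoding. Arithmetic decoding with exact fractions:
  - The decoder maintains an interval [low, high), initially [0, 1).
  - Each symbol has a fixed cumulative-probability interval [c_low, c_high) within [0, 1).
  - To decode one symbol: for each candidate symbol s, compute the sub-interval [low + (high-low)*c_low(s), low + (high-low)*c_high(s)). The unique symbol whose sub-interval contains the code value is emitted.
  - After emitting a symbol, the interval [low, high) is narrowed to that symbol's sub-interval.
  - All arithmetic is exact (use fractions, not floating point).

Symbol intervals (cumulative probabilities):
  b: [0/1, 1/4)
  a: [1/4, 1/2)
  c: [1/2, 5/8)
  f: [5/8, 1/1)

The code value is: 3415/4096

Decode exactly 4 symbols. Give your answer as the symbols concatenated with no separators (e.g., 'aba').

Step 1: interval [0/1, 1/1), width = 1/1 - 0/1 = 1/1
  'b': [0/1 + 1/1*0/1, 0/1 + 1/1*1/4) = [0/1, 1/4)
  'a': [0/1 + 1/1*1/4, 0/1 + 1/1*1/2) = [1/4, 1/2)
  'c': [0/1 + 1/1*1/2, 0/1 + 1/1*5/8) = [1/2, 5/8)
  'f': [0/1 + 1/1*5/8, 0/1 + 1/1*1/1) = [5/8, 1/1) <- contains code 3415/4096
  emit 'f', narrow to [5/8, 1/1)
Step 2: interval [5/8, 1/1), width = 1/1 - 5/8 = 3/8
  'b': [5/8 + 3/8*0/1, 5/8 + 3/8*1/4) = [5/8, 23/32)
  'a': [5/8 + 3/8*1/4, 5/8 + 3/8*1/2) = [23/32, 13/16)
  'c': [5/8 + 3/8*1/2, 5/8 + 3/8*5/8) = [13/16, 55/64) <- contains code 3415/4096
  'f': [5/8 + 3/8*5/8, 5/8 + 3/8*1/1) = [55/64, 1/1)
  emit 'c', narrow to [13/16, 55/64)
Step 3: interval [13/16, 55/64), width = 55/64 - 13/16 = 3/64
  'b': [13/16 + 3/64*0/1, 13/16 + 3/64*1/4) = [13/16, 211/256)
  'a': [13/16 + 3/64*1/4, 13/16 + 3/64*1/2) = [211/256, 107/128) <- contains code 3415/4096
  'c': [13/16 + 3/64*1/2, 13/16 + 3/64*5/8) = [107/128, 431/512)
  'f': [13/16 + 3/64*5/8, 13/16 + 3/64*1/1) = [431/512, 55/64)
  emit 'a', narrow to [211/256, 107/128)
Step 4: interval [211/256, 107/128), width = 107/128 - 211/256 = 3/256
  'b': [211/256 + 3/256*0/1, 211/256 + 3/256*1/4) = [211/256, 847/1024)
  'a': [211/256 + 3/256*1/4, 211/256 + 3/256*1/2) = [847/1024, 425/512)
  'c': [211/256 + 3/256*1/2, 211/256 + 3/256*5/8) = [425/512, 1703/2048)
  'f': [211/256 + 3/256*5/8, 211/256 + 3/256*1/1) = [1703/2048, 107/128) <- contains code 3415/4096
  emit 'f', narrow to [1703/2048, 107/128)

Answer: fcaf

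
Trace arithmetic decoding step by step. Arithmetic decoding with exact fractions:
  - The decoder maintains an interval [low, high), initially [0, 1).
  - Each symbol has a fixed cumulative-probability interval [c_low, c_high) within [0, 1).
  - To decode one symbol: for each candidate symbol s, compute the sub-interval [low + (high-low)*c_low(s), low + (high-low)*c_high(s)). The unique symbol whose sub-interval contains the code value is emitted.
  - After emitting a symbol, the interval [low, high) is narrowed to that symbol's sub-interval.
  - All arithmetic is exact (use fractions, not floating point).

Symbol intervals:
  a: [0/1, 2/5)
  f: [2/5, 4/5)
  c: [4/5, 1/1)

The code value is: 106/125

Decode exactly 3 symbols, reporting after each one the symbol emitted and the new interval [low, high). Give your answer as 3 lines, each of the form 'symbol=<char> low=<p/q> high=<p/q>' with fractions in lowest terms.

Step 1: interval [0/1, 1/1), width = 1/1 - 0/1 = 1/1
  'a': [0/1 + 1/1*0/1, 0/1 + 1/1*2/5) = [0/1, 2/5)
  'f': [0/1 + 1/1*2/5, 0/1 + 1/1*4/5) = [2/5, 4/5)
  'c': [0/1 + 1/1*4/5, 0/1 + 1/1*1/1) = [4/5, 1/1) <- contains code 106/125
  emit 'c', narrow to [4/5, 1/1)
Step 2: interval [4/5, 1/1), width = 1/1 - 4/5 = 1/5
  'a': [4/5 + 1/5*0/1, 4/5 + 1/5*2/5) = [4/5, 22/25) <- contains code 106/125
  'f': [4/5 + 1/5*2/5, 4/5 + 1/5*4/5) = [22/25, 24/25)
  'c': [4/5 + 1/5*4/5, 4/5 + 1/5*1/1) = [24/25, 1/1)
  emit 'a', narrow to [4/5, 22/25)
Step 3: interval [4/5, 22/25), width = 22/25 - 4/5 = 2/25
  'a': [4/5 + 2/25*0/1, 4/5 + 2/25*2/5) = [4/5, 104/125)
  'f': [4/5 + 2/25*2/5, 4/5 + 2/25*4/5) = [104/125, 108/125) <- contains code 106/125
  'c': [4/5 + 2/25*4/5, 4/5 + 2/25*1/1) = [108/125, 22/25)
  emit 'f', narrow to [104/125, 108/125)

Answer: symbol=c low=4/5 high=1/1
symbol=a low=4/5 high=22/25
symbol=f low=104/125 high=108/125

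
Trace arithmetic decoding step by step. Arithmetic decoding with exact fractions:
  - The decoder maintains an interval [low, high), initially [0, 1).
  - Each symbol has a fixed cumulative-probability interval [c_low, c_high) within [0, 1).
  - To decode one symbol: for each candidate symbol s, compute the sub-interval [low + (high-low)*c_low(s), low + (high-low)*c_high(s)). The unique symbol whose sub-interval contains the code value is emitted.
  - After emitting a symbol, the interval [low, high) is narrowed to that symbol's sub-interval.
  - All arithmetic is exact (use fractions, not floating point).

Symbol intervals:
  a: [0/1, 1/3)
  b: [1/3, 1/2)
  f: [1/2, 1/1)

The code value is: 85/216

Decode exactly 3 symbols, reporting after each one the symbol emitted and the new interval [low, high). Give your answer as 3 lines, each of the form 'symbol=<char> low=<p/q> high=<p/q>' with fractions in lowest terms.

Step 1: interval [0/1, 1/1), width = 1/1 - 0/1 = 1/1
  'a': [0/1 + 1/1*0/1, 0/1 + 1/1*1/3) = [0/1, 1/3)
  'b': [0/1 + 1/1*1/3, 0/1 + 1/1*1/2) = [1/3, 1/2) <- contains code 85/216
  'f': [0/1 + 1/1*1/2, 0/1 + 1/1*1/1) = [1/2, 1/1)
  emit 'b', narrow to [1/3, 1/2)
Step 2: interval [1/3, 1/2), width = 1/2 - 1/3 = 1/6
  'a': [1/3 + 1/6*0/1, 1/3 + 1/6*1/3) = [1/3, 7/18)
  'b': [1/3 + 1/6*1/3, 1/3 + 1/6*1/2) = [7/18, 5/12) <- contains code 85/216
  'f': [1/3 + 1/6*1/2, 1/3 + 1/6*1/1) = [5/12, 1/2)
  emit 'b', narrow to [7/18, 5/12)
Step 3: interval [7/18, 5/12), width = 5/12 - 7/18 = 1/36
  'a': [7/18 + 1/36*0/1, 7/18 + 1/36*1/3) = [7/18, 43/108) <- contains code 85/216
  'b': [7/18 + 1/36*1/3, 7/18 + 1/36*1/2) = [43/108, 29/72)
  'f': [7/18 + 1/36*1/2, 7/18 + 1/36*1/1) = [29/72, 5/12)
  emit 'a', narrow to [7/18, 43/108)

Answer: symbol=b low=1/3 high=1/2
symbol=b low=7/18 high=5/12
symbol=a low=7/18 high=43/108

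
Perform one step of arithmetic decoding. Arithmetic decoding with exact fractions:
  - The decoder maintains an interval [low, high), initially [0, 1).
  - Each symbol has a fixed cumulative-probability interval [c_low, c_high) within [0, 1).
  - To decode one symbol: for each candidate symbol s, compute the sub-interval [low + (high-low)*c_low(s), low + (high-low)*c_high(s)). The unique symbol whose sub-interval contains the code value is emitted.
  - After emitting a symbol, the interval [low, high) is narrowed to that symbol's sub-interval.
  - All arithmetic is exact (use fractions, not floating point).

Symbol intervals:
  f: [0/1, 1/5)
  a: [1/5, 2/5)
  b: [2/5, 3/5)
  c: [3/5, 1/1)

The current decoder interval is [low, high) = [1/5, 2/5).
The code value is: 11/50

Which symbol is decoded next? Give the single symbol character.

Answer: f

Derivation:
Interval width = high − low = 2/5 − 1/5 = 1/5
Scaled code = (code − low) / width = (11/50 − 1/5) / 1/5 = 1/10
  f: [0/1, 1/5) ← scaled code falls here ✓
  a: [1/5, 2/5) 
  b: [2/5, 3/5) 
  c: [3/5, 1/1) 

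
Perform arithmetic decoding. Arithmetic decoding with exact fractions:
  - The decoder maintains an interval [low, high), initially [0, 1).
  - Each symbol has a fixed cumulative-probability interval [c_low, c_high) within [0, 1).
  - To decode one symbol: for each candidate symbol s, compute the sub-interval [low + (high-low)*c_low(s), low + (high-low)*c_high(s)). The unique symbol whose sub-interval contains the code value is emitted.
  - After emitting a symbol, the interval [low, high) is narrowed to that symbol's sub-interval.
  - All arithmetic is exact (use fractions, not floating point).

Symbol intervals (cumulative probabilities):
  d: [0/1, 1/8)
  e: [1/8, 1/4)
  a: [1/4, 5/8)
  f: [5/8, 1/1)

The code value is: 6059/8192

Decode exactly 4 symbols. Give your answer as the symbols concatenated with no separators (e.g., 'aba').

Step 1: interval [0/1, 1/1), width = 1/1 - 0/1 = 1/1
  'd': [0/1 + 1/1*0/1, 0/1 + 1/1*1/8) = [0/1, 1/8)
  'e': [0/1 + 1/1*1/8, 0/1 + 1/1*1/4) = [1/8, 1/4)
  'a': [0/1 + 1/1*1/4, 0/1 + 1/1*5/8) = [1/4, 5/8)
  'f': [0/1 + 1/1*5/8, 0/1 + 1/1*1/1) = [5/8, 1/1) <- contains code 6059/8192
  emit 'f', narrow to [5/8, 1/1)
Step 2: interval [5/8, 1/1), width = 1/1 - 5/8 = 3/8
  'd': [5/8 + 3/8*0/1, 5/8 + 3/8*1/8) = [5/8, 43/64)
  'e': [5/8 + 3/8*1/8, 5/8 + 3/8*1/4) = [43/64, 23/32)
  'a': [5/8 + 3/8*1/4, 5/8 + 3/8*5/8) = [23/32, 55/64) <- contains code 6059/8192
  'f': [5/8 + 3/8*5/8, 5/8 + 3/8*1/1) = [55/64, 1/1)
  emit 'a', narrow to [23/32, 55/64)
Step 3: interval [23/32, 55/64), width = 55/64 - 23/32 = 9/64
  'd': [23/32 + 9/64*0/1, 23/32 + 9/64*1/8) = [23/32, 377/512)
  'e': [23/32 + 9/64*1/8, 23/32 + 9/64*1/4) = [377/512, 193/256) <- contains code 6059/8192
  'a': [23/32 + 9/64*1/4, 23/32 + 9/64*5/8) = [193/256, 413/512)
  'f': [23/32 + 9/64*5/8, 23/32 + 9/64*1/1) = [413/512, 55/64)
  emit 'e', narrow to [377/512, 193/256)
Step 4: interval [377/512, 193/256), width = 193/256 - 377/512 = 9/512
  'd': [377/512 + 9/512*0/1, 377/512 + 9/512*1/8) = [377/512, 3025/4096)
  'e': [377/512 + 9/512*1/8, 377/512 + 9/512*1/4) = [3025/4096, 1517/2048) <- contains code 6059/8192
  'a': [377/512 + 9/512*1/4, 377/512 + 9/512*5/8) = [1517/2048, 3061/4096)
  'f': [377/512 + 9/512*5/8, 377/512 + 9/512*1/1) = [3061/4096, 193/256)
  emit 'e', narrow to [3025/4096, 1517/2048)

Answer: faee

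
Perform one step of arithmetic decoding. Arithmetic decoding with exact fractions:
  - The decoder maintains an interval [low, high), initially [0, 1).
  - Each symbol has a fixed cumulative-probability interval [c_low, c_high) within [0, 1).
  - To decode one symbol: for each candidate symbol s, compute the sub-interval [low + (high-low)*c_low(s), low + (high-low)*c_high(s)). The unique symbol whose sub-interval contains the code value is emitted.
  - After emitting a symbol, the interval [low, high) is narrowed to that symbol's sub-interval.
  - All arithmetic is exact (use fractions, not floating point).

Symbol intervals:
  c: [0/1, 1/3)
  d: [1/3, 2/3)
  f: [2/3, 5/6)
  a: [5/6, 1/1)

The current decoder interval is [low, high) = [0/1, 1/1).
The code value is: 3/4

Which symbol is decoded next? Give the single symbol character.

Interval width = high − low = 1/1 − 0/1 = 1/1
Scaled code = (code − low) / width = (3/4 − 0/1) / 1/1 = 3/4
  c: [0/1, 1/3) 
  d: [1/3, 2/3) 
  f: [2/3, 5/6) ← scaled code falls here ✓
  a: [5/6, 1/1) 

Answer: f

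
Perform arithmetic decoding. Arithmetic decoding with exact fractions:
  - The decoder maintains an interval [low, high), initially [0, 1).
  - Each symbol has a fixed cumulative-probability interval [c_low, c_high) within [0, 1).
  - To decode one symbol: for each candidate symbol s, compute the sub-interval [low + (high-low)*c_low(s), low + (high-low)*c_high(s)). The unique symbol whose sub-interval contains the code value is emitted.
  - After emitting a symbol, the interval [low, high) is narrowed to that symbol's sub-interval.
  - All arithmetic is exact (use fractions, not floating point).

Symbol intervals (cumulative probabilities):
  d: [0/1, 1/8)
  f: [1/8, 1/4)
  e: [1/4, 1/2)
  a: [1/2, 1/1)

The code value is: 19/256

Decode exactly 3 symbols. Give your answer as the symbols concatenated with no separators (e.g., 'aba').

Answer: daf

Derivation:
Step 1: interval [0/1, 1/1), width = 1/1 - 0/1 = 1/1
  'd': [0/1 + 1/1*0/1, 0/1 + 1/1*1/8) = [0/1, 1/8) <- contains code 19/256
  'f': [0/1 + 1/1*1/8, 0/1 + 1/1*1/4) = [1/8, 1/4)
  'e': [0/1 + 1/1*1/4, 0/1 + 1/1*1/2) = [1/4, 1/2)
  'a': [0/1 + 1/1*1/2, 0/1 + 1/1*1/1) = [1/2, 1/1)
  emit 'd', narrow to [0/1, 1/8)
Step 2: interval [0/1, 1/8), width = 1/8 - 0/1 = 1/8
  'd': [0/1 + 1/8*0/1, 0/1 + 1/8*1/8) = [0/1, 1/64)
  'f': [0/1 + 1/8*1/8, 0/1 + 1/8*1/4) = [1/64, 1/32)
  'e': [0/1 + 1/8*1/4, 0/1 + 1/8*1/2) = [1/32, 1/16)
  'a': [0/1 + 1/8*1/2, 0/1 + 1/8*1/1) = [1/16, 1/8) <- contains code 19/256
  emit 'a', narrow to [1/16, 1/8)
Step 3: interval [1/16, 1/8), width = 1/8 - 1/16 = 1/16
  'd': [1/16 + 1/16*0/1, 1/16 + 1/16*1/8) = [1/16, 9/128)
  'f': [1/16 + 1/16*1/8, 1/16 + 1/16*1/4) = [9/128, 5/64) <- contains code 19/256
  'e': [1/16 + 1/16*1/4, 1/16 + 1/16*1/2) = [5/64, 3/32)
  'a': [1/16 + 1/16*1/2, 1/16 + 1/16*1/1) = [3/32, 1/8)
  emit 'f', narrow to [9/128, 5/64)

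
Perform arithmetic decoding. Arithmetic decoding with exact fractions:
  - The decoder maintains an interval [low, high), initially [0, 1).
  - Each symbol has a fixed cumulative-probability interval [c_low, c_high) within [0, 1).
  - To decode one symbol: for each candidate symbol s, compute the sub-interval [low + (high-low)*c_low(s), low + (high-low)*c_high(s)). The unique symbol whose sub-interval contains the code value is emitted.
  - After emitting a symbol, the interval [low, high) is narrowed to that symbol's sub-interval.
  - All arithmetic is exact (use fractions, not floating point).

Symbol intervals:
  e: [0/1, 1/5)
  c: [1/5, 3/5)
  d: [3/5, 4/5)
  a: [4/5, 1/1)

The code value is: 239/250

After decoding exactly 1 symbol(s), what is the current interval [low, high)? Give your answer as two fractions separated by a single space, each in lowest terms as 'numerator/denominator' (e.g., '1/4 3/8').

Answer: 4/5 1/1

Derivation:
Step 1: interval [0/1, 1/1), width = 1/1 - 0/1 = 1/1
  'e': [0/1 + 1/1*0/1, 0/1 + 1/1*1/5) = [0/1, 1/5)
  'c': [0/1 + 1/1*1/5, 0/1 + 1/1*3/5) = [1/5, 3/5)
  'd': [0/1 + 1/1*3/5, 0/1 + 1/1*4/5) = [3/5, 4/5)
  'a': [0/1 + 1/1*4/5, 0/1 + 1/1*1/1) = [4/5, 1/1) <- contains code 239/250
  emit 'a', narrow to [4/5, 1/1)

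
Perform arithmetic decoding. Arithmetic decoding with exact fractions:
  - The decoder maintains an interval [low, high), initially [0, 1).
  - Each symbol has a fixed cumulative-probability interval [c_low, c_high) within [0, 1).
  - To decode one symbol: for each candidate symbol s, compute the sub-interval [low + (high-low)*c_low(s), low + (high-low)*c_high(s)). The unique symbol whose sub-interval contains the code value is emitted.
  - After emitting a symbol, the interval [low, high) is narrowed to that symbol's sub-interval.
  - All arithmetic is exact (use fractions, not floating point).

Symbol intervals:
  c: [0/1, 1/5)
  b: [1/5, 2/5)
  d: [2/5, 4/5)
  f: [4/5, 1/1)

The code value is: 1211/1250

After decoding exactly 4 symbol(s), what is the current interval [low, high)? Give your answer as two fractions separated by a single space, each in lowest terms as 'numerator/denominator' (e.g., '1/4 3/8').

Answer: 121/125 606/625

Derivation:
Step 1: interval [0/1, 1/1), width = 1/1 - 0/1 = 1/1
  'c': [0/1 + 1/1*0/1, 0/1 + 1/1*1/5) = [0/1, 1/5)
  'b': [0/1 + 1/1*1/5, 0/1 + 1/1*2/5) = [1/5, 2/5)
  'd': [0/1 + 1/1*2/5, 0/1 + 1/1*4/5) = [2/5, 4/5)
  'f': [0/1 + 1/1*4/5, 0/1 + 1/1*1/1) = [4/5, 1/1) <- contains code 1211/1250
  emit 'f', narrow to [4/5, 1/1)
Step 2: interval [4/5, 1/1), width = 1/1 - 4/5 = 1/5
  'c': [4/5 + 1/5*0/1, 4/5 + 1/5*1/5) = [4/5, 21/25)
  'b': [4/5 + 1/5*1/5, 4/5 + 1/5*2/5) = [21/25, 22/25)
  'd': [4/5 + 1/5*2/5, 4/5 + 1/5*4/5) = [22/25, 24/25)
  'f': [4/5 + 1/5*4/5, 4/5 + 1/5*1/1) = [24/25, 1/1) <- contains code 1211/1250
  emit 'f', narrow to [24/25, 1/1)
Step 3: interval [24/25, 1/1), width = 1/1 - 24/25 = 1/25
  'c': [24/25 + 1/25*0/1, 24/25 + 1/25*1/5) = [24/25, 121/125)
  'b': [24/25 + 1/25*1/5, 24/25 + 1/25*2/5) = [121/125, 122/125) <- contains code 1211/1250
  'd': [24/25 + 1/25*2/5, 24/25 + 1/25*4/5) = [122/125, 124/125)
  'f': [24/25 + 1/25*4/5, 24/25 + 1/25*1/1) = [124/125, 1/1)
  emit 'b', narrow to [121/125, 122/125)
Step 4: interval [121/125, 122/125), width = 122/125 - 121/125 = 1/125
  'c': [121/125 + 1/125*0/1, 121/125 + 1/125*1/5) = [121/125, 606/625) <- contains code 1211/1250
  'b': [121/125 + 1/125*1/5, 121/125 + 1/125*2/5) = [606/625, 607/625)
  'd': [121/125 + 1/125*2/5, 121/125 + 1/125*4/5) = [607/625, 609/625)
  'f': [121/125 + 1/125*4/5, 121/125 + 1/125*1/1) = [609/625, 122/125)
  emit 'c', narrow to [121/125, 606/625)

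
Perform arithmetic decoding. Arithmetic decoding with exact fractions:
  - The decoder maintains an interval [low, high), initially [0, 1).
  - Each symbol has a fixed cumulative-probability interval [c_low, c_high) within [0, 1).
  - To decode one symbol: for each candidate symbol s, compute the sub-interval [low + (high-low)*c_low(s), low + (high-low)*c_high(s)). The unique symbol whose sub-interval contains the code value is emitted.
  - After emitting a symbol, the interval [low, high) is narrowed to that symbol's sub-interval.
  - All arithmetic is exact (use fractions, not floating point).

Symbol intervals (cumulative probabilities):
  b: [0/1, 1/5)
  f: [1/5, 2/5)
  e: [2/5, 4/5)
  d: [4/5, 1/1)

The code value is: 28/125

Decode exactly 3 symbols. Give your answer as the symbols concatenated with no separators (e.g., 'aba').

Step 1: interval [0/1, 1/1), width = 1/1 - 0/1 = 1/1
  'b': [0/1 + 1/1*0/1, 0/1 + 1/1*1/5) = [0/1, 1/5)
  'f': [0/1 + 1/1*1/5, 0/1 + 1/1*2/5) = [1/5, 2/5) <- contains code 28/125
  'e': [0/1 + 1/1*2/5, 0/1 + 1/1*4/5) = [2/5, 4/5)
  'd': [0/1 + 1/1*4/5, 0/1 + 1/1*1/1) = [4/5, 1/1)
  emit 'f', narrow to [1/5, 2/5)
Step 2: interval [1/5, 2/5), width = 2/5 - 1/5 = 1/5
  'b': [1/5 + 1/5*0/1, 1/5 + 1/5*1/5) = [1/5, 6/25) <- contains code 28/125
  'f': [1/5 + 1/5*1/5, 1/5 + 1/5*2/5) = [6/25, 7/25)
  'e': [1/5 + 1/5*2/5, 1/5 + 1/5*4/5) = [7/25, 9/25)
  'd': [1/5 + 1/5*4/5, 1/5 + 1/5*1/1) = [9/25, 2/5)
  emit 'b', narrow to [1/5, 6/25)
Step 3: interval [1/5, 6/25), width = 6/25 - 1/5 = 1/25
  'b': [1/5 + 1/25*0/1, 1/5 + 1/25*1/5) = [1/5, 26/125)
  'f': [1/5 + 1/25*1/5, 1/5 + 1/25*2/5) = [26/125, 27/125)
  'e': [1/5 + 1/25*2/5, 1/5 + 1/25*4/5) = [27/125, 29/125) <- contains code 28/125
  'd': [1/5 + 1/25*4/5, 1/5 + 1/25*1/1) = [29/125, 6/25)
  emit 'e', narrow to [27/125, 29/125)

Answer: fbe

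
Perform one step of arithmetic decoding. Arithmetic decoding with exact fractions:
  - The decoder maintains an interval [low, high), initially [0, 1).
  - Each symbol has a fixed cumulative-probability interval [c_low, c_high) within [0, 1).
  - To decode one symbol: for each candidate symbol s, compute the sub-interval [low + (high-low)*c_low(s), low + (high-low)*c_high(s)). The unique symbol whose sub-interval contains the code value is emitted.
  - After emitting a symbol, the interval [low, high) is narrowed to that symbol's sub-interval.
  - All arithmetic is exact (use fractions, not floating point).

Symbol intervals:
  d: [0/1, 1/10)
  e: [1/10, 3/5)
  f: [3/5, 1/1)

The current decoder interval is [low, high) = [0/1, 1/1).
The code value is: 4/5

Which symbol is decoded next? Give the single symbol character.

Answer: f

Derivation:
Interval width = high − low = 1/1 − 0/1 = 1/1
Scaled code = (code − low) / width = (4/5 − 0/1) / 1/1 = 4/5
  d: [0/1, 1/10) 
  e: [1/10, 3/5) 
  f: [3/5, 1/1) ← scaled code falls here ✓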